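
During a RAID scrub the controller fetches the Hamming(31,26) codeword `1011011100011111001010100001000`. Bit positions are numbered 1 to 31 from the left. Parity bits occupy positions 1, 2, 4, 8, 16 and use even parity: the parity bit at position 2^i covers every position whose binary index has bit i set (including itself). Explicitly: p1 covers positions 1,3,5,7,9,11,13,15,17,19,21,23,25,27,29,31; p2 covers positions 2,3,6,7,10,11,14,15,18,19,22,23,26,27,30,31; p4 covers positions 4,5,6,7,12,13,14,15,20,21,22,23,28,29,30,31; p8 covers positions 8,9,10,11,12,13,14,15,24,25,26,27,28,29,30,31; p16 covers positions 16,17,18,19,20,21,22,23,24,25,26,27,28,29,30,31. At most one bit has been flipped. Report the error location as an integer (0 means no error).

18

s1: b1⊕b3⊕b5⊕b7⊕b9⊕b11⊕b13⊕b15⊕b17⊕b19⊕b21⊕b23⊕b25⊕b27⊕b29⊕b31 = 1⊕1⊕0⊕1⊕0⊕0⊕1⊕1⊕0⊕1⊕1⊕1⊕0⊕0⊕0⊕0 = 0
s2: b2⊕b3⊕b6⊕b7⊕b10⊕b11⊕b14⊕b15⊕b18⊕b19⊕b22⊕b23⊕b26⊕b27⊕b30⊕b31 = 0⊕1⊕1⊕1⊕0⊕0⊕1⊕1⊕0⊕1⊕0⊕1⊕0⊕0⊕0⊕0 = 1
s4: b4⊕b5⊕b6⊕b7⊕b12⊕b13⊕b14⊕b15⊕b20⊕b21⊕b22⊕b23⊕b28⊕b29⊕b30⊕b31 = 1⊕0⊕1⊕1⊕1⊕1⊕1⊕1⊕0⊕1⊕0⊕1⊕1⊕0⊕0⊕0 = 0
s8: b8⊕b9⊕b10⊕b11⊕b12⊕b13⊕b14⊕b15⊕b24⊕b25⊕b26⊕b27⊕b28⊕b29⊕b30⊕b31 = 1⊕0⊕0⊕0⊕1⊕1⊕1⊕1⊕0⊕0⊕0⊕0⊕1⊕0⊕0⊕0 = 0
s16: b16⊕b17⊕b18⊕b19⊕b20⊕b21⊕b22⊕b23⊕b24⊕b25⊕b26⊕b27⊕b28⊕b29⊕b30⊕b31 = 1⊕0⊕0⊕1⊕0⊕1⊕0⊕1⊕0⊕0⊕0⊕0⊕1⊕0⊕0⊕0 = 1
Syndrome (s16...s1) = 10010 → position 18.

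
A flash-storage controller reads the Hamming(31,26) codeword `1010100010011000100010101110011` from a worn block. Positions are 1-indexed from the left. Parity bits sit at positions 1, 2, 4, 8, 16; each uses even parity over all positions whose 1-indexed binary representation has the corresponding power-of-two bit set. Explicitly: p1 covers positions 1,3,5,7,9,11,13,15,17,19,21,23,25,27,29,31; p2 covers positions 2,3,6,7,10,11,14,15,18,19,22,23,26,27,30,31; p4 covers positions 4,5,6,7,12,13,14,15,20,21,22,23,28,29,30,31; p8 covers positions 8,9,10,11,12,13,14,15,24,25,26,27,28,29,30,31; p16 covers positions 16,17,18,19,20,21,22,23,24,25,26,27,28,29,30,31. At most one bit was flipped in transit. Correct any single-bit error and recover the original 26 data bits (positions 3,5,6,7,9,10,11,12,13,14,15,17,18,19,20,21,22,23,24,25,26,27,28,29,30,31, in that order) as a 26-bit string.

10001001100100010101110011

s1: b1⊕b3⊕b5⊕b7⊕b9⊕b11⊕b13⊕b15⊕b17⊕b19⊕b21⊕b23⊕b25⊕b27⊕b29⊕b31 = 1⊕1⊕1⊕0⊕1⊕0⊕1⊕0⊕1⊕0⊕1⊕1⊕1⊕1⊕0⊕1 = 1
s2: b2⊕b3⊕b6⊕b7⊕b10⊕b11⊕b14⊕b15⊕b18⊕b19⊕b22⊕b23⊕b26⊕b27⊕b30⊕b31 = 0⊕1⊕0⊕0⊕0⊕0⊕0⊕0⊕0⊕0⊕0⊕1⊕1⊕1⊕1⊕1 = 0
s4: b4⊕b5⊕b6⊕b7⊕b12⊕b13⊕b14⊕b15⊕b20⊕b21⊕b22⊕b23⊕b28⊕b29⊕b30⊕b31 = 0⊕1⊕0⊕0⊕1⊕1⊕0⊕0⊕0⊕1⊕0⊕1⊕0⊕0⊕1⊕1 = 1
s8: b8⊕b9⊕b10⊕b11⊕b12⊕b13⊕b14⊕b15⊕b24⊕b25⊕b26⊕b27⊕b28⊕b29⊕b30⊕b31 = 0⊕1⊕0⊕0⊕1⊕1⊕0⊕0⊕0⊕1⊕1⊕1⊕0⊕0⊕1⊕1 = 0
s16: b16⊕b17⊕b18⊕b19⊕b20⊕b21⊕b22⊕b23⊕b24⊕b25⊕b26⊕b27⊕b28⊕b29⊕b30⊕b31 = 0⊕1⊕0⊕0⊕0⊕1⊕0⊕1⊕0⊕1⊕1⊕1⊕0⊕0⊕1⊕1 = 0
Syndrome (s16...s1) = 00101 → position 5.
Flip bit 5: corrected codeword = 1010000010011000100010101110011
Data bits at positions 3,5,6,7,9,10,11,12,13,14,15,17,18,19,20,21,22,23,24,25,26,27,28,29,30,31: 10001001100100010101110011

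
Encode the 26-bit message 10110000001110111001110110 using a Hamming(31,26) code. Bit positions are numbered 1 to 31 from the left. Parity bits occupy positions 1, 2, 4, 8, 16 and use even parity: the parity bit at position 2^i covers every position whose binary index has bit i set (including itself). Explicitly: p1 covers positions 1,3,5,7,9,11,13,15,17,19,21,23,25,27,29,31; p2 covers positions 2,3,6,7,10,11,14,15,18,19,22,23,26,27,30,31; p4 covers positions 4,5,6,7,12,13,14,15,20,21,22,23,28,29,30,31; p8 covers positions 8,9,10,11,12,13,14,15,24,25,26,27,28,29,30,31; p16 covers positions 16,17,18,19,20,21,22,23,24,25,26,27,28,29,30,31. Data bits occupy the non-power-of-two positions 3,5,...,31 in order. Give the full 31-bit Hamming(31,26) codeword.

Place data bits at non-power-of-two positions: b3=1, b5=0, b6=1, b7=1, b9=0, b10=0, b11=0, b12=0, b13=0, b14=0, b15=1, b17=1, b18=1, b19=0, b20=1, b21=1, b22=1, b23=0, b24=0, b25=1, b26=1, b27=1, b28=0, b29=1, b30=1, b31=0.
p1 = XOR of data positions {3,5,7,9,11,13,15,17,19,21,23,25,27,29,31} = 1⊕0⊕1⊕0⊕0⊕0⊕1⊕1⊕0⊕1⊕0⊕1⊕1⊕1⊕0 = 0
p2 = XOR of data positions {3,6,7,10,11,14,15,18,19,22,23,26,27,30,31} = 1⊕1⊕1⊕0⊕0⊕0⊕1⊕1⊕0⊕1⊕0⊕1⊕1⊕1⊕0 = 1
p4 = XOR of data positions {5,6,7,12,13,14,15,20,21,22,23,28,29,30,31} = 0⊕1⊕1⊕0⊕0⊕0⊕1⊕1⊕1⊕1⊕0⊕0⊕1⊕1⊕0 = 0
p8 = XOR of data positions {9,10,11,12,13,14,15,24,25,26,27,28,29,30,31} = 0⊕0⊕0⊕0⊕0⊕0⊕1⊕0⊕1⊕1⊕1⊕0⊕1⊕1⊕0 = 0
p16 = XOR of data positions {17,18,19,20,21,22,23,24,25,26,27,28,29,30,31} = 1⊕1⊕0⊕1⊕1⊕1⊕0⊕0⊕1⊕1⊕1⊕0⊕1⊕1⊕0 = 0
Codeword b1..b31 = 0110011000000010110111001110110

0110011000000010110111001110110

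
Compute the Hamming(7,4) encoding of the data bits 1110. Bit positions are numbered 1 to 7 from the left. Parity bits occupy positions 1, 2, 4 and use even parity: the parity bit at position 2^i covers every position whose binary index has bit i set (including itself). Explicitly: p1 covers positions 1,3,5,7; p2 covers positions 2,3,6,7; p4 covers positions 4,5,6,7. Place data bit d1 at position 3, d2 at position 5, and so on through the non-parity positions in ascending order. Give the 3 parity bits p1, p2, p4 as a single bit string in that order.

Place data bits at non-power-of-two positions: b3=1, b5=1, b6=1, b7=0.
p1 = XOR of data positions {3,5,7} = 1⊕1⊕0 = 0
p2 = XOR of data positions {3,6,7} = 1⊕1⊕0 = 0
p4 = XOR of data positions {5,6,7} = 1⊕1⊕0 = 0
Parity bits p1,p2,p4 = 000

000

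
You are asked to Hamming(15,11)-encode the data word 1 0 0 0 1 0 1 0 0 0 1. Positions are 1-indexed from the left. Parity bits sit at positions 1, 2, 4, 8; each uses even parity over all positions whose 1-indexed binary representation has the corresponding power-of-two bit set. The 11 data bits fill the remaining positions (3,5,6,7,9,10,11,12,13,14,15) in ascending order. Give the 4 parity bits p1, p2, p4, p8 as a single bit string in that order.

Place data bits at non-power-of-two positions: b3=1, b5=0, b6=0, b7=0, b9=1, b10=0, b11=1, b12=0, b13=0, b14=0, b15=1.
p1 = XOR of data positions {3,5,7,9,11,13,15} = 1⊕0⊕0⊕1⊕1⊕0⊕1 = 0
p2 = XOR of data positions {3,6,7,10,11,14,15} = 1⊕0⊕0⊕0⊕1⊕0⊕1 = 1
p4 = XOR of data positions {5,6,7,12,13,14,15} = 0⊕0⊕0⊕0⊕0⊕0⊕1 = 1
p8 = XOR of data positions {9,10,11,12,13,14,15} = 1⊕0⊕1⊕0⊕0⊕0⊕1 = 1
Parity bits p1,p2,p4,p8 = 0111

0111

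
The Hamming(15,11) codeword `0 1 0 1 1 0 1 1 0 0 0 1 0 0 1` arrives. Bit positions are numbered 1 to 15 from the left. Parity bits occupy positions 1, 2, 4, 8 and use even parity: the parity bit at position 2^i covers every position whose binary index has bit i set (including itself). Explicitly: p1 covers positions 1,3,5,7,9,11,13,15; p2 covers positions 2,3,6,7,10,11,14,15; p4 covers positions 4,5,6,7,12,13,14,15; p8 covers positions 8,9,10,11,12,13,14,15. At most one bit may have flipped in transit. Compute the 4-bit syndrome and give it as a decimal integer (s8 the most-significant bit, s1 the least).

15

s1: b1⊕b3⊕b5⊕b7⊕b9⊕b11⊕b13⊕b15 = 0⊕0⊕1⊕1⊕0⊕0⊕0⊕1 = 1
s2: b2⊕b3⊕b6⊕b7⊕b10⊕b11⊕b14⊕b15 = 1⊕0⊕0⊕1⊕0⊕0⊕0⊕1 = 1
s4: b4⊕b5⊕b6⊕b7⊕b12⊕b13⊕b14⊕b15 = 1⊕1⊕0⊕1⊕1⊕0⊕0⊕1 = 1
s8: b8⊕b9⊕b10⊕b11⊕b12⊕b13⊕b14⊕b15 = 1⊕0⊕0⊕0⊕1⊕0⊕0⊕1 = 1
Syndrome (s8...s1) = 1111 → position 15.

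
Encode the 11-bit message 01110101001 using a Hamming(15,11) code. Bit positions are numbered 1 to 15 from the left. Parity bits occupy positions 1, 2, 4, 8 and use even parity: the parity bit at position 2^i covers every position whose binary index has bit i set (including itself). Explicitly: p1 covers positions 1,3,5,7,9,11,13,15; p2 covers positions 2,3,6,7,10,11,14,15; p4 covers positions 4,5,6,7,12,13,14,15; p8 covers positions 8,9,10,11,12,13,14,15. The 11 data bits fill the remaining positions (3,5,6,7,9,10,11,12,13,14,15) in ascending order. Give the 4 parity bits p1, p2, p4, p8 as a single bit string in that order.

Place data bits at non-power-of-two positions: b3=0, b5=1, b6=1, b7=1, b9=0, b10=1, b11=0, b12=1, b13=0, b14=0, b15=1.
p1 = XOR of data positions {3,5,7,9,11,13,15} = 0⊕1⊕1⊕0⊕0⊕0⊕1 = 1
p2 = XOR of data positions {3,6,7,10,11,14,15} = 0⊕1⊕1⊕1⊕0⊕0⊕1 = 0
p4 = XOR of data positions {5,6,7,12,13,14,15} = 1⊕1⊕1⊕1⊕0⊕0⊕1 = 1
p8 = XOR of data positions {9,10,11,12,13,14,15} = 0⊕1⊕0⊕1⊕0⊕0⊕1 = 1
Parity bits p1,p2,p4,p8 = 1011

1011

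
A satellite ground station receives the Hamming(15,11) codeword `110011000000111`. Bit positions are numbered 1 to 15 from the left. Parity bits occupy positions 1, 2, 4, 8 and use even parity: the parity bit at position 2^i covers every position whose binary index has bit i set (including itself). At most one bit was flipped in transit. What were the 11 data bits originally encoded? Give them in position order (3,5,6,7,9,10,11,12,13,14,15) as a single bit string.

s1: b1⊕b3⊕b5⊕b7⊕b9⊕b11⊕b13⊕b15 = 1⊕0⊕1⊕0⊕0⊕0⊕1⊕1 = 0
s2: b2⊕b3⊕b6⊕b7⊕b10⊕b11⊕b14⊕b15 = 1⊕0⊕1⊕0⊕0⊕0⊕1⊕1 = 0
s4: b4⊕b5⊕b6⊕b7⊕b12⊕b13⊕b14⊕b15 = 0⊕1⊕1⊕0⊕0⊕1⊕1⊕1 = 1
s8: b8⊕b9⊕b10⊕b11⊕b12⊕b13⊕b14⊕b15 = 0⊕0⊕0⊕0⊕0⊕1⊕1⊕1 = 1
Syndrome (s8...s1) = 1100 → position 12.
Flip bit 12: corrected codeword = 110011000001111
Data bits at positions 3,5,6,7,9,10,11,12,13,14,15: 01100001111

01100001111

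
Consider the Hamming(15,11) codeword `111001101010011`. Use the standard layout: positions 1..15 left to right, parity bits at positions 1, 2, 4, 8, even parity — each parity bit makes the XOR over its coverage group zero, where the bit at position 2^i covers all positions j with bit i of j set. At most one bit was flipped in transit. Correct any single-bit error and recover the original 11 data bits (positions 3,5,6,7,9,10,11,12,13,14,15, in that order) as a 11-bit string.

s1: b1⊕b3⊕b5⊕b7⊕b9⊕b11⊕b13⊕b15 = 1⊕1⊕0⊕1⊕1⊕1⊕0⊕1 = 0
s2: b2⊕b3⊕b6⊕b7⊕b10⊕b11⊕b14⊕b15 = 1⊕1⊕1⊕1⊕0⊕1⊕1⊕1 = 1
s4: b4⊕b5⊕b6⊕b7⊕b12⊕b13⊕b14⊕b15 = 0⊕0⊕1⊕1⊕0⊕0⊕1⊕1 = 0
s8: b8⊕b9⊕b10⊕b11⊕b12⊕b13⊕b14⊕b15 = 0⊕1⊕0⊕1⊕0⊕0⊕1⊕1 = 0
Syndrome (s8...s1) = 0010 → position 2.
Flip bit 2: corrected codeword = 101001101010011
Data bits at positions 3,5,6,7,9,10,11,12,13,14,15: 10111010011

10111010011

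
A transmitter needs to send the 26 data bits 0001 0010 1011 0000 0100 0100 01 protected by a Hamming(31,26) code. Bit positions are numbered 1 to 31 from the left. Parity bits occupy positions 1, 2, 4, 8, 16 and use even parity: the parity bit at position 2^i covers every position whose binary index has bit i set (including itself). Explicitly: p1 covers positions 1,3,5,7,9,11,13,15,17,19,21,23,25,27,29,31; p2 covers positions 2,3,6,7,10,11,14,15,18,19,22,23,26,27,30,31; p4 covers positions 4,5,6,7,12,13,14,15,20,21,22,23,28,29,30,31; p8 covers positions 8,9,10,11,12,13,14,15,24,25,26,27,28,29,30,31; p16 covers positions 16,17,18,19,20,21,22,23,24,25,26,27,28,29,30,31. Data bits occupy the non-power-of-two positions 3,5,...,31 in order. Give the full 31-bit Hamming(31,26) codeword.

Place data bits at non-power-of-two positions: b3=0, b5=0, b6=0, b7=1, b9=0, b10=0, b11=1, b12=0, b13=1, b14=0, b15=1, b17=1, b18=0, b19=0, b20=0, b21=0, b22=0, b23=1, b24=0, b25=0, b26=0, b27=1, b28=0, b29=0, b30=0, b31=1.
p1 = XOR of data positions {3,5,7,9,11,13,15,17,19,21,23,25,27,29,31} = 0⊕0⊕1⊕0⊕1⊕1⊕1⊕1⊕0⊕0⊕1⊕0⊕1⊕0⊕1 = 0
p2 = XOR of data positions {3,6,7,10,11,14,15,18,19,22,23,26,27,30,31} = 0⊕0⊕1⊕0⊕1⊕0⊕1⊕0⊕0⊕0⊕1⊕0⊕1⊕0⊕1 = 0
p4 = XOR of data positions {5,6,7,12,13,14,15,20,21,22,23,28,29,30,31} = 0⊕0⊕1⊕0⊕1⊕0⊕1⊕0⊕0⊕0⊕1⊕0⊕0⊕0⊕1 = 1
p8 = XOR of data positions {9,10,11,12,13,14,15,24,25,26,27,28,29,30,31} = 0⊕0⊕1⊕0⊕1⊕0⊕1⊕0⊕0⊕0⊕1⊕0⊕0⊕0⊕1 = 1
p16 = XOR of data positions {17,18,19,20,21,22,23,24,25,26,27,28,29,30,31} = 1⊕0⊕0⊕0⊕0⊕0⊕1⊕0⊕0⊕0⊕1⊕0⊕0⊕0⊕1 = 0
Codeword b1..b31 = 0001001100101010100000100010001

0001001100101010100000100010001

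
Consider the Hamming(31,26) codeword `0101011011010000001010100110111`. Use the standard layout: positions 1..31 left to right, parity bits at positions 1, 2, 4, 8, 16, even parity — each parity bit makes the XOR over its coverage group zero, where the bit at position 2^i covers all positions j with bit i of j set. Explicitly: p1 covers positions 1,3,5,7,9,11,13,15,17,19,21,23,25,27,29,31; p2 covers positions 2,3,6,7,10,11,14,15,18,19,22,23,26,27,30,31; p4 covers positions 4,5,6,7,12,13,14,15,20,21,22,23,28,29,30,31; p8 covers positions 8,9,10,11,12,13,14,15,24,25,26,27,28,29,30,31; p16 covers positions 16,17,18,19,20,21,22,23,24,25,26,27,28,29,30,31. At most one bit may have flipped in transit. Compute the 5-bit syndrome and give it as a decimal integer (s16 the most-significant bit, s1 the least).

s1: b1⊕b3⊕b5⊕b7⊕b9⊕b11⊕b13⊕b15⊕b17⊕b19⊕b21⊕b23⊕b25⊕b27⊕b29⊕b31 = 0⊕0⊕0⊕1⊕1⊕0⊕0⊕0⊕0⊕1⊕1⊕1⊕0⊕1⊕1⊕1 = 0
s2: b2⊕b3⊕b6⊕b7⊕b10⊕b11⊕b14⊕b15⊕b18⊕b19⊕b22⊕b23⊕b26⊕b27⊕b30⊕b31 = 1⊕0⊕1⊕1⊕1⊕0⊕0⊕0⊕0⊕1⊕0⊕1⊕1⊕1⊕1⊕1 = 0
s4: b4⊕b5⊕b6⊕b7⊕b12⊕b13⊕b14⊕b15⊕b20⊕b21⊕b22⊕b23⊕b28⊕b29⊕b30⊕b31 = 1⊕0⊕1⊕1⊕1⊕0⊕0⊕0⊕0⊕1⊕0⊕1⊕0⊕1⊕1⊕1 = 1
s8: b8⊕b9⊕b10⊕b11⊕b12⊕b13⊕b14⊕b15⊕b24⊕b25⊕b26⊕b27⊕b28⊕b29⊕b30⊕b31 = 0⊕1⊕1⊕0⊕1⊕0⊕0⊕0⊕0⊕0⊕1⊕1⊕0⊕1⊕1⊕1 = 0
s16: b16⊕b17⊕b18⊕b19⊕b20⊕b21⊕b22⊕b23⊕b24⊕b25⊕b26⊕b27⊕b28⊕b29⊕b30⊕b31 = 0⊕0⊕0⊕1⊕0⊕1⊕0⊕1⊕0⊕0⊕1⊕1⊕0⊕1⊕1⊕1 = 0
Syndrome (s16...s1) = 00100 → position 4.

4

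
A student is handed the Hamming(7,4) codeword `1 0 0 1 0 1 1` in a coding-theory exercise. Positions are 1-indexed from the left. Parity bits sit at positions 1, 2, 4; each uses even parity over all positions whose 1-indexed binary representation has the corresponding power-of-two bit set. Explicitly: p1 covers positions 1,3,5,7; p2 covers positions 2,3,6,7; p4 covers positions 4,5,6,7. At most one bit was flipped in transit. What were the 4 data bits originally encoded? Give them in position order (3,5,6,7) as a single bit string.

s1: b1⊕b3⊕b5⊕b7 = 1⊕0⊕0⊕1 = 0
s2: b2⊕b3⊕b6⊕b7 = 0⊕0⊕1⊕1 = 0
s4: b4⊕b5⊕b6⊕b7 = 1⊕0⊕1⊕1 = 1
Syndrome (s4...s1) = 100 → position 4.
Flip bit 4: corrected codeword = 1000011
Data bits at positions 3,5,6,7: 0011

0011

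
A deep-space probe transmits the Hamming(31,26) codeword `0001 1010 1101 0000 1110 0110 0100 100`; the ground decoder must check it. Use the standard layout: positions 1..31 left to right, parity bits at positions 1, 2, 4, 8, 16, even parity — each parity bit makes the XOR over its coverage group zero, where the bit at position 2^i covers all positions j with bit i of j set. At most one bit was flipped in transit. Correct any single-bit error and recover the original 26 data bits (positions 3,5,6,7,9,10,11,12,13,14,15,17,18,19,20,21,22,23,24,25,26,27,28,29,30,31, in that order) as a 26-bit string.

s1: b1⊕b3⊕b5⊕b7⊕b9⊕b11⊕b13⊕b15⊕b17⊕b19⊕b21⊕b23⊕b25⊕b27⊕b29⊕b31 = 0⊕0⊕1⊕1⊕1⊕0⊕0⊕0⊕1⊕1⊕0⊕1⊕0⊕0⊕1⊕0 = 1
s2: b2⊕b3⊕b6⊕b7⊕b10⊕b11⊕b14⊕b15⊕b18⊕b19⊕b22⊕b23⊕b26⊕b27⊕b30⊕b31 = 0⊕0⊕0⊕1⊕1⊕0⊕0⊕0⊕1⊕1⊕1⊕1⊕1⊕0⊕0⊕0 = 1
s4: b4⊕b5⊕b6⊕b7⊕b12⊕b13⊕b14⊕b15⊕b20⊕b21⊕b22⊕b23⊕b28⊕b29⊕b30⊕b31 = 1⊕1⊕0⊕1⊕1⊕0⊕0⊕0⊕0⊕0⊕1⊕1⊕0⊕1⊕0⊕0 = 1
s8: b8⊕b9⊕b10⊕b11⊕b12⊕b13⊕b14⊕b15⊕b24⊕b25⊕b26⊕b27⊕b28⊕b29⊕b30⊕b31 = 0⊕1⊕1⊕0⊕1⊕0⊕0⊕0⊕0⊕0⊕1⊕0⊕0⊕1⊕0⊕0 = 1
s16: b16⊕b17⊕b18⊕b19⊕b20⊕b21⊕b22⊕b23⊕b24⊕b25⊕b26⊕b27⊕b28⊕b29⊕b30⊕b31 = 0⊕1⊕1⊕1⊕0⊕0⊕1⊕1⊕0⊕0⊕1⊕0⊕0⊕1⊕0⊕0 = 1
Syndrome (s16...s1) = 11111 → position 31.
Flip bit 31: corrected codeword = 0001101011010000111001100100101
Data bits at positions 3,5,6,7,9,10,11,12,13,14,15,17,18,19,20,21,22,23,24,25,26,27,28,29,30,31: 01011101000111001100100101

01011101000111001100100101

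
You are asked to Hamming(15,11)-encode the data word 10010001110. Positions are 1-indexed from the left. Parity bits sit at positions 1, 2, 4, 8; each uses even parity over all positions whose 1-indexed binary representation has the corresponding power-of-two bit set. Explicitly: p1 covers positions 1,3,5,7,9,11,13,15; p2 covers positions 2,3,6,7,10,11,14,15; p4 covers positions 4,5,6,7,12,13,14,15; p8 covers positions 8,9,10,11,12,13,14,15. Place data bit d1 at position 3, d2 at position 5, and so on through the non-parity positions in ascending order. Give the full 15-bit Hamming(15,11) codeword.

111000110001110

Place data bits at non-power-of-two positions: b3=1, b5=0, b6=0, b7=1, b9=0, b10=0, b11=0, b12=1, b13=1, b14=1, b15=0.
p1 = XOR of data positions {3,5,7,9,11,13,15} = 1⊕0⊕1⊕0⊕0⊕1⊕0 = 1
p2 = XOR of data positions {3,6,7,10,11,14,15} = 1⊕0⊕1⊕0⊕0⊕1⊕0 = 1
p4 = XOR of data positions {5,6,7,12,13,14,15} = 0⊕0⊕1⊕1⊕1⊕1⊕0 = 0
p8 = XOR of data positions {9,10,11,12,13,14,15} = 0⊕0⊕0⊕1⊕1⊕1⊕0 = 1
Codeword b1..b15 = 111000110001110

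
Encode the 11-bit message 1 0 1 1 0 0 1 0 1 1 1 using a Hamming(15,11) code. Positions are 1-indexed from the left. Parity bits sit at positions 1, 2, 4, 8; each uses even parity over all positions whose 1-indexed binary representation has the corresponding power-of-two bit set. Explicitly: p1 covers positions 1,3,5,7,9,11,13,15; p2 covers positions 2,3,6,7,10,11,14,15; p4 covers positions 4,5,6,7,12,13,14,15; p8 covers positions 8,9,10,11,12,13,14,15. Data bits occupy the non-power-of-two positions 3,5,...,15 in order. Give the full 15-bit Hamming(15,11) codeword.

101101100010111

Place data bits at non-power-of-two positions: b3=1, b5=0, b6=1, b7=1, b9=0, b10=0, b11=1, b12=0, b13=1, b14=1, b15=1.
p1 = XOR of data positions {3,5,7,9,11,13,15} = 1⊕0⊕1⊕0⊕1⊕1⊕1 = 1
p2 = XOR of data positions {3,6,7,10,11,14,15} = 1⊕1⊕1⊕0⊕1⊕1⊕1 = 0
p4 = XOR of data positions {5,6,7,12,13,14,15} = 0⊕1⊕1⊕0⊕1⊕1⊕1 = 1
p8 = XOR of data positions {9,10,11,12,13,14,15} = 0⊕0⊕1⊕0⊕1⊕1⊕1 = 0
Codeword b1..b15 = 101101100010111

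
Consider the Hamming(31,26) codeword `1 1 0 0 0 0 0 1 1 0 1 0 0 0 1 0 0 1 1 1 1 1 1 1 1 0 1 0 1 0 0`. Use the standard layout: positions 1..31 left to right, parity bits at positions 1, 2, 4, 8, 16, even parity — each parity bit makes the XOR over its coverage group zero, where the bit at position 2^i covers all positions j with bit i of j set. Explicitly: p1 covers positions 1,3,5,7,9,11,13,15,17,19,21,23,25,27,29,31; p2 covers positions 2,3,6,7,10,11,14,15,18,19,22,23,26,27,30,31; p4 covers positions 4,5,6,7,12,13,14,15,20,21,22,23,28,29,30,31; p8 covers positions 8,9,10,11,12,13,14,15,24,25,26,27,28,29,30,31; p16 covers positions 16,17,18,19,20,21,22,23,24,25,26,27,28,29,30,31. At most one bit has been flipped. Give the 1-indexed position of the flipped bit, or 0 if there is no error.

s1: b1⊕b3⊕b5⊕b7⊕b9⊕b11⊕b13⊕b15⊕b17⊕b19⊕b21⊕b23⊕b25⊕b27⊕b29⊕b31 = 1⊕0⊕0⊕0⊕1⊕1⊕0⊕1⊕0⊕1⊕1⊕1⊕1⊕1⊕1⊕0 = 0
s2: b2⊕b3⊕b6⊕b7⊕b10⊕b11⊕b14⊕b15⊕b18⊕b19⊕b22⊕b23⊕b26⊕b27⊕b30⊕b31 = 1⊕0⊕0⊕0⊕0⊕1⊕0⊕1⊕1⊕1⊕1⊕1⊕0⊕1⊕0⊕0 = 0
s4: b4⊕b5⊕b6⊕b7⊕b12⊕b13⊕b14⊕b15⊕b20⊕b21⊕b22⊕b23⊕b28⊕b29⊕b30⊕b31 = 0⊕0⊕0⊕0⊕0⊕0⊕0⊕1⊕1⊕1⊕1⊕1⊕0⊕1⊕0⊕0 = 0
s8: b8⊕b9⊕b10⊕b11⊕b12⊕b13⊕b14⊕b15⊕b24⊕b25⊕b26⊕b27⊕b28⊕b29⊕b30⊕b31 = 1⊕1⊕0⊕1⊕0⊕0⊕0⊕1⊕1⊕1⊕0⊕1⊕0⊕1⊕0⊕0 = 0
s16: b16⊕b17⊕b18⊕b19⊕b20⊕b21⊕b22⊕b23⊕b24⊕b25⊕b26⊕b27⊕b28⊕b29⊕b30⊕b31 = 0⊕0⊕1⊕1⊕1⊕1⊕1⊕1⊕1⊕1⊕0⊕1⊕0⊕1⊕0⊕0 = 0
Syndrome (s16...s1) = 00000 → position 0 (no error).

0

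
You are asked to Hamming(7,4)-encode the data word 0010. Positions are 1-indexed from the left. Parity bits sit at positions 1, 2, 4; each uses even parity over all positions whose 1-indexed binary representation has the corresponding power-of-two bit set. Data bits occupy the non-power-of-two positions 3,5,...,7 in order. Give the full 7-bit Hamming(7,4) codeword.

Place data bits at non-power-of-two positions: b3=0, b5=0, b6=1, b7=0.
p1 = XOR of data positions {3,5,7} = 0⊕0⊕0 = 0
p2 = XOR of data positions {3,6,7} = 0⊕1⊕0 = 1
p4 = XOR of data positions {5,6,7} = 0⊕1⊕0 = 1
Codeword b1..b7 = 0101010

0101010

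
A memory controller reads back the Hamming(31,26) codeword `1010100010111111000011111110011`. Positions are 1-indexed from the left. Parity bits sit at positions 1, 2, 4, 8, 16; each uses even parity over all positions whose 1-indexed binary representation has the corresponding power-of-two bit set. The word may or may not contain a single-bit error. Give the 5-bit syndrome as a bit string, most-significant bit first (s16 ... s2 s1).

00000

s1: b1⊕b3⊕b5⊕b7⊕b9⊕b11⊕b13⊕b15⊕b17⊕b19⊕b21⊕b23⊕b25⊕b27⊕b29⊕b31 = 1⊕1⊕1⊕0⊕1⊕1⊕1⊕1⊕0⊕0⊕1⊕1⊕1⊕1⊕0⊕1 = 0
s2: b2⊕b3⊕b6⊕b7⊕b10⊕b11⊕b14⊕b15⊕b18⊕b19⊕b22⊕b23⊕b26⊕b27⊕b30⊕b31 = 0⊕1⊕0⊕0⊕0⊕1⊕1⊕1⊕0⊕0⊕1⊕1⊕1⊕1⊕1⊕1 = 0
s4: b4⊕b5⊕b6⊕b7⊕b12⊕b13⊕b14⊕b15⊕b20⊕b21⊕b22⊕b23⊕b28⊕b29⊕b30⊕b31 = 0⊕1⊕0⊕0⊕1⊕1⊕1⊕1⊕0⊕1⊕1⊕1⊕0⊕0⊕1⊕1 = 0
s8: b8⊕b9⊕b10⊕b11⊕b12⊕b13⊕b14⊕b15⊕b24⊕b25⊕b26⊕b27⊕b28⊕b29⊕b30⊕b31 = 0⊕1⊕0⊕1⊕1⊕1⊕1⊕1⊕1⊕1⊕1⊕1⊕0⊕0⊕1⊕1 = 0
s16: b16⊕b17⊕b18⊕b19⊕b20⊕b21⊕b22⊕b23⊕b24⊕b25⊕b26⊕b27⊕b28⊕b29⊕b30⊕b31 = 1⊕0⊕0⊕0⊕0⊕1⊕1⊕1⊕1⊕1⊕1⊕1⊕0⊕0⊕1⊕1 = 0
Syndrome (s16...s1) = 00000 → position 0 (no error).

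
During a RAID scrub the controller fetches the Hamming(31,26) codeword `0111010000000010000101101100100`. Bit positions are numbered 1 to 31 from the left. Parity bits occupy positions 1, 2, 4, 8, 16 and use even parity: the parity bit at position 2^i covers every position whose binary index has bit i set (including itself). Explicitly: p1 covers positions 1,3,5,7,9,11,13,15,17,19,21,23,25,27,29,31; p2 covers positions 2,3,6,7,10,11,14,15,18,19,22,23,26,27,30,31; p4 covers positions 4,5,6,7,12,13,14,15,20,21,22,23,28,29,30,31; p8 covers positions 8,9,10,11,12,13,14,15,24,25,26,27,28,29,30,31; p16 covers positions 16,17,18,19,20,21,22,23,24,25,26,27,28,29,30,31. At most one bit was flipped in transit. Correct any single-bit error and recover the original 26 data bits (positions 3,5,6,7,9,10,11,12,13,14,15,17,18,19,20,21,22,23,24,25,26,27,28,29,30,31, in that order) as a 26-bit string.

10110000001000101101100100

s1: b1⊕b3⊕b5⊕b7⊕b9⊕b11⊕b13⊕b15⊕b17⊕b19⊕b21⊕b23⊕b25⊕b27⊕b29⊕b31 = 0⊕1⊕0⊕0⊕0⊕0⊕0⊕1⊕0⊕0⊕0⊕1⊕1⊕0⊕1⊕0 = 1
s2: b2⊕b3⊕b6⊕b7⊕b10⊕b11⊕b14⊕b15⊕b18⊕b19⊕b22⊕b23⊕b26⊕b27⊕b30⊕b31 = 1⊕1⊕1⊕0⊕0⊕0⊕0⊕1⊕0⊕0⊕1⊕1⊕1⊕0⊕0⊕0 = 1
s4: b4⊕b5⊕b6⊕b7⊕b12⊕b13⊕b14⊕b15⊕b20⊕b21⊕b22⊕b23⊕b28⊕b29⊕b30⊕b31 = 1⊕0⊕1⊕0⊕0⊕0⊕0⊕1⊕1⊕0⊕1⊕1⊕0⊕1⊕0⊕0 = 1
s8: b8⊕b9⊕b10⊕b11⊕b12⊕b13⊕b14⊕b15⊕b24⊕b25⊕b26⊕b27⊕b28⊕b29⊕b30⊕b31 = 0⊕0⊕0⊕0⊕0⊕0⊕0⊕1⊕0⊕1⊕1⊕0⊕0⊕1⊕0⊕0 = 0
s16: b16⊕b17⊕b18⊕b19⊕b20⊕b21⊕b22⊕b23⊕b24⊕b25⊕b26⊕b27⊕b28⊕b29⊕b30⊕b31 = 0⊕0⊕0⊕0⊕1⊕0⊕1⊕1⊕0⊕1⊕1⊕0⊕0⊕1⊕0⊕0 = 0
Syndrome (s16...s1) = 00111 → position 7.
Flip bit 7: corrected codeword = 0111011000000010000101101100100
Data bits at positions 3,5,6,7,9,10,11,12,13,14,15,17,18,19,20,21,22,23,24,25,26,27,28,29,30,31: 10110000001000101101100100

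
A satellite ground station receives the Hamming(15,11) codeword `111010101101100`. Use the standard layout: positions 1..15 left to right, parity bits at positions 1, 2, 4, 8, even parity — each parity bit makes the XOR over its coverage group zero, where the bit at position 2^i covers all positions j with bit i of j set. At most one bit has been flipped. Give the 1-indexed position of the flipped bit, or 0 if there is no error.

s1: b1⊕b3⊕b5⊕b7⊕b9⊕b11⊕b13⊕b15 = 1⊕1⊕1⊕1⊕1⊕0⊕1⊕0 = 0
s2: b2⊕b3⊕b6⊕b7⊕b10⊕b11⊕b14⊕b15 = 1⊕1⊕0⊕1⊕1⊕0⊕0⊕0 = 0
s4: b4⊕b5⊕b6⊕b7⊕b12⊕b13⊕b14⊕b15 = 0⊕1⊕0⊕1⊕1⊕1⊕0⊕0 = 0
s8: b8⊕b9⊕b10⊕b11⊕b12⊕b13⊕b14⊕b15 = 0⊕1⊕1⊕0⊕1⊕1⊕0⊕0 = 0
Syndrome (s8...s1) = 0000 → position 0 (no error).

0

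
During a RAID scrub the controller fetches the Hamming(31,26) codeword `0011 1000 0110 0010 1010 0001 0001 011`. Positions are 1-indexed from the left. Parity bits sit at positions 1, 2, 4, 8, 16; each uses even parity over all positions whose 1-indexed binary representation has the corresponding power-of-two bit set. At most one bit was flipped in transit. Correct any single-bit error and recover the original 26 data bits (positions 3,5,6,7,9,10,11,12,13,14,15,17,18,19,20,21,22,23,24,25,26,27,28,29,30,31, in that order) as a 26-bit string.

s1: b1⊕b3⊕b5⊕b7⊕b9⊕b11⊕b13⊕b15⊕b17⊕b19⊕b21⊕b23⊕b25⊕b27⊕b29⊕b31 = 0⊕1⊕1⊕0⊕0⊕1⊕0⊕1⊕1⊕1⊕0⊕0⊕0⊕0⊕0⊕1 = 1
s2: b2⊕b3⊕b6⊕b7⊕b10⊕b11⊕b14⊕b15⊕b18⊕b19⊕b22⊕b23⊕b26⊕b27⊕b30⊕b31 = 0⊕1⊕0⊕0⊕1⊕1⊕0⊕1⊕0⊕1⊕0⊕0⊕0⊕0⊕1⊕1 = 1
s4: b4⊕b5⊕b6⊕b7⊕b12⊕b13⊕b14⊕b15⊕b20⊕b21⊕b22⊕b23⊕b28⊕b29⊕b30⊕b31 = 1⊕1⊕0⊕0⊕0⊕0⊕0⊕1⊕0⊕0⊕0⊕0⊕1⊕0⊕1⊕1 = 0
s8: b8⊕b9⊕b10⊕b11⊕b12⊕b13⊕b14⊕b15⊕b24⊕b25⊕b26⊕b27⊕b28⊕b29⊕b30⊕b31 = 0⊕0⊕1⊕1⊕0⊕0⊕0⊕1⊕1⊕0⊕0⊕0⊕1⊕0⊕1⊕1 = 1
s16: b16⊕b17⊕b18⊕b19⊕b20⊕b21⊕b22⊕b23⊕b24⊕b25⊕b26⊕b27⊕b28⊕b29⊕b30⊕b31 = 0⊕1⊕0⊕1⊕0⊕0⊕0⊕0⊕1⊕0⊕0⊕0⊕1⊕0⊕1⊕1 = 0
Syndrome (s16...s1) = 01011 → position 11.
Flip bit 11: corrected codeword = 0011100001000010101000010001011
Data bits at positions 3,5,6,7,9,10,11,12,13,14,15,17,18,19,20,21,22,23,24,25,26,27,28,29,30,31: 11000100001101000010001011

11000100001101000010001011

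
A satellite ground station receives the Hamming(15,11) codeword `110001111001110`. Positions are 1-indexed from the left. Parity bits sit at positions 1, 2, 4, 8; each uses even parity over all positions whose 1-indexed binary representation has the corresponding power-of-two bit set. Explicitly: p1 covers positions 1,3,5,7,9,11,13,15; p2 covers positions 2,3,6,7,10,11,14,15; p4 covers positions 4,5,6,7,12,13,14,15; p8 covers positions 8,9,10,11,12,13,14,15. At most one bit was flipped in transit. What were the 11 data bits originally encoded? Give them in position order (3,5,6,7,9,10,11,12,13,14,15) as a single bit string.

s1: b1⊕b3⊕b5⊕b7⊕b9⊕b11⊕b13⊕b15 = 1⊕0⊕0⊕1⊕1⊕0⊕1⊕0 = 0
s2: b2⊕b3⊕b6⊕b7⊕b10⊕b11⊕b14⊕b15 = 1⊕0⊕1⊕1⊕0⊕0⊕1⊕0 = 0
s4: b4⊕b5⊕b6⊕b7⊕b12⊕b13⊕b14⊕b15 = 0⊕0⊕1⊕1⊕1⊕1⊕1⊕0 = 1
s8: b8⊕b9⊕b10⊕b11⊕b12⊕b13⊕b14⊕b15 = 1⊕1⊕0⊕0⊕1⊕1⊕1⊕0 = 1
Syndrome (s8...s1) = 1100 → position 12.
Flip bit 12: corrected codeword = 110001111000110
Data bits at positions 3,5,6,7,9,10,11,12,13,14,15: 00111000110

00111000110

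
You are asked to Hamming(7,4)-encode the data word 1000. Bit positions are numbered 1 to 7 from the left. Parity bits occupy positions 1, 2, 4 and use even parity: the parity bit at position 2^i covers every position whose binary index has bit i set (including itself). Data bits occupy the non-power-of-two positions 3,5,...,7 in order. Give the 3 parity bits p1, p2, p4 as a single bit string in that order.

110

Place data bits at non-power-of-two positions: b3=1, b5=0, b6=0, b7=0.
p1 = XOR of data positions {3,5,7} = 1⊕0⊕0 = 1
p2 = XOR of data positions {3,6,7} = 1⊕0⊕0 = 1
p4 = XOR of data positions {5,6,7} = 0⊕0⊕0 = 0
Parity bits p1,p2,p4 = 110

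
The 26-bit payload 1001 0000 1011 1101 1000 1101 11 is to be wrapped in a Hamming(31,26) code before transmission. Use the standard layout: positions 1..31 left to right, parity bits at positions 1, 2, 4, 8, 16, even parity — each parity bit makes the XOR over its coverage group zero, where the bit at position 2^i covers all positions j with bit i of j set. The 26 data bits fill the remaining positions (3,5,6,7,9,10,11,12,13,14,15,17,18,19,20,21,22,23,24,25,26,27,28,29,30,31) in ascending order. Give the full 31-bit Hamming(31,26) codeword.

Place data bits at non-power-of-two positions: b3=1, b5=0, b6=0, b7=1, b9=0, b10=0, b11=0, b12=0, b13=1, b14=0, b15=1, b17=1, b18=1, b19=1, b20=0, b21=1, b22=1, b23=0, b24=0, b25=0, b26=1, b27=1, b28=0, b29=1, b30=1, b31=1.
p1 = XOR of data positions {3,5,7,9,11,13,15,17,19,21,23,25,27,29,31} = 1⊕0⊕1⊕0⊕0⊕1⊕1⊕1⊕1⊕1⊕0⊕0⊕1⊕1⊕1 = 0
p2 = XOR of data positions {3,6,7,10,11,14,15,18,19,22,23,26,27,30,31} = 1⊕0⊕1⊕0⊕0⊕0⊕1⊕1⊕1⊕1⊕0⊕1⊕1⊕1⊕1 = 0
p4 = XOR of data positions {5,6,7,12,13,14,15,20,21,22,23,28,29,30,31} = 0⊕0⊕1⊕0⊕1⊕0⊕1⊕0⊕1⊕1⊕0⊕0⊕1⊕1⊕1 = 0
p8 = XOR of data positions {9,10,11,12,13,14,15,24,25,26,27,28,29,30,31} = 0⊕0⊕0⊕0⊕1⊕0⊕1⊕0⊕0⊕1⊕1⊕0⊕1⊕1⊕1 = 1
p16 = XOR of data positions {17,18,19,20,21,22,23,24,25,26,27,28,29,30,31} = 1⊕1⊕1⊕0⊕1⊕1⊕0⊕0⊕0⊕1⊕1⊕0⊕1⊕1⊕1 = 0
Codeword b1..b31 = 0010001100001010111011000110111

0010001100001010111011000110111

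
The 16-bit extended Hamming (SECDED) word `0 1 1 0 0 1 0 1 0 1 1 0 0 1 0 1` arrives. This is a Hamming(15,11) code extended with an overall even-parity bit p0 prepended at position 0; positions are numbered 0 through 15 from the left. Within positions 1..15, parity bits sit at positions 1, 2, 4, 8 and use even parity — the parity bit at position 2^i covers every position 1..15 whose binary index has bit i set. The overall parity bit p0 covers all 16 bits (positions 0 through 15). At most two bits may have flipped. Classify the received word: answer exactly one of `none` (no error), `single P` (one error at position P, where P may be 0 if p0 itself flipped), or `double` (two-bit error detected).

none

s1: b1⊕b3⊕b5⊕b7⊕b9⊕b11⊕b13⊕b15 = 1⊕0⊕1⊕1⊕1⊕0⊕1⊕1 = 0
s2: b2⊕b3⊕b6⊕b7⊕b10⊕b11⊕b14⊕b15 = 1⊕0⊕0⊕1⊕1⊕0⊕0⊕1 = 0
s4: b4⊕b5⊕b6⊕b7⊕b12⊕b13⊕b14⊕b15 = 0⊕1⊕0⊕1⊕0⊕1⊕0⊕1 = 0
s8: b8⊕b9⊕b10⊕b11⊕b12⊕b13⊕b14⊕b15 = 0⊕1⊕1⊕0⊕0⊕1⊕0⊕1 = 0
Syndrome (s8...s1) = 0000 → position 0 (no error).
Overall parity (XOR of all 16 bits, including p0): 0⊕1⊕1⊕0⊕0⊕1⊕0⊕1⊕0⊕1⊕1⊕0⊕0⊕1⊕0⊕1 = 0
Overall=0, syndrome position=0 → no error.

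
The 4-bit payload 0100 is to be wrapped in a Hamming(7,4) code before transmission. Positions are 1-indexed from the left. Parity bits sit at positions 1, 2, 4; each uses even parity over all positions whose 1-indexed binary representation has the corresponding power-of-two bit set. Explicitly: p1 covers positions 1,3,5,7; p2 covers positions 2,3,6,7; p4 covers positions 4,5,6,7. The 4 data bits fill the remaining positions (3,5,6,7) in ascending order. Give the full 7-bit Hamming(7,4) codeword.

Place data bits at non-power-of-two positions: b3=0, b5=1, b6=0, b7=0.
p1 = XOR of data positions {3,5,7} = 0⊕1⊕0 = 1
p2 = XOR of data positions {3,6,7} = 0⊕0⊕0 = 0
p4 = XOR of data positions {5,6,7} = 1⊕0⊕0 = 1
Codeword b1..b7 = 1001100

1001100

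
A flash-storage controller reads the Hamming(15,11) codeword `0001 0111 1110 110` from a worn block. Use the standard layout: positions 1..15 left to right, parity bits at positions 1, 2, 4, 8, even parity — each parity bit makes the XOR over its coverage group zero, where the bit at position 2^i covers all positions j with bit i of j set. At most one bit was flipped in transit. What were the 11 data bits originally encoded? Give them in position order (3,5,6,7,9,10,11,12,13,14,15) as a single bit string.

00011110110

s1: b1⊕b3⊕b5⊕b7⊕b9⊕b11⊕b13⊕b15 = 0⊕0⊕0⊕1⊕1⊕1⊕1⊕0 = 0
s2: b2⊕b3⊕b6⊕b7⊕b10⊕b11⊕b14⊕b15 = 0⊕0⊕1⊕1⊕1⊕1⊕1⊕0 = 1
s4: b4⊕b5⊕b6⊕b7⊕b12⊕b13⊕b14⊕b15 = 1⊕0⊕1⊕1⊕0⊕1⊕1⊕0 = 1
s8: b8⊕b9⊕b10⊕b11⊕b12⊕b13⊕b14⊕b15 = 1⊕1⊕1⊕1⊕0⊕1⊕1⊕0 = 0
Syndrome (s8...s1) = 0110 → position 6.
Flip bit 6: corrected codeword = 000100111110110
Data bits at positions 3,5,6,7,9,10,11,12,13,14,15: 00011110110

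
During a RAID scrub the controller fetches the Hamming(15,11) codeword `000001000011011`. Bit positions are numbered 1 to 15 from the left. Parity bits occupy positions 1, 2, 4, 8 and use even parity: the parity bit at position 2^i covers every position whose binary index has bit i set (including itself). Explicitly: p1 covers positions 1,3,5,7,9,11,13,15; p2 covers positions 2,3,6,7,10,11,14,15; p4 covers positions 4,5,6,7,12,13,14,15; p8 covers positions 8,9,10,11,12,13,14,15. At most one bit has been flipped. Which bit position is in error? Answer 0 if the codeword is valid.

s1: b1⊕b3⊕b5⊕b7⊕b9⊕b11⊕b13⊕b15 = 0⊕0⊕0⊕0⊕0⊕1⊕0⊕1 = 0
s2: b2⊕b3⊕b6⊕b7⊕b10⊕b11⊕b14⊕b15 = 0⊕0⊕1⊕0⊕0⊕1⊕1⊕1 = 0
s4: b4⊕b5⊕b6⊕b7⊕b12⊕b13⊕b14⊕b15 = 0⊕0⊕1⊕0⊕1⊕0⊕1⊕1 = 0
s8: b8⊕b9⊕b10⊕b11⊕b12⊕b13⊕b14⊕b15 = 0⊕0⊕0⊕1⊕1⊕0⊕1⊕1 = 0
Syndrome (s8...s1) = 0000 → position 0 (no error).

0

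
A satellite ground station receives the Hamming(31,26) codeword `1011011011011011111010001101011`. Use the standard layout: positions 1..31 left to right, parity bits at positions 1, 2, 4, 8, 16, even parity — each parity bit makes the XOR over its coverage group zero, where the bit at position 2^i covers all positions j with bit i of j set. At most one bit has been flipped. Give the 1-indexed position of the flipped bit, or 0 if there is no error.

1

s1: b1⊕b3⊕b5⊕b7⊕b9⊕b11⊕b13⊕b15⊕b17⊕b19⊕b21⊕b23⊕b25⊕b27⊕b29⊕b31 = 1⊕1⊕0⊕1⊕1⊕0⊕1⊕1⊕1⊕1⊕1⊕0⊕1⊕0⊕0⊕1 = 1
s2: b2⊕b3⊕b6⊕b7⊕b10⊕b11⊕b14⊕b15⊕b18⊕b19⊕b22⊕b23⊕b26⊕b27⊕b30⊕b31 = 0⊕1⊕1⊕1⊕1⊕0⊕0⊕1⊕1⊕1⊕0⊕0⊕1⊕0⊕1⊕1 = 0
s4: b4⊕b5⊕b6⊕b7⊕b12⊕b13⊕b14⊕b15⊕b20⊕b21⊕b22⊕b23⊕b28⊕b29⊕b30⊕b31 = 1⊕0⊕1⊕1⊕1⊕1⊕0⊕1⊕0⊕1⊕0⊕0⊕1⊕0⊕1⊕1 = 0
s8: b8⊕b9⊕b10⊕b11⊕b12⊕b13⊕b14⊕b15⊕b24⊕b25⊕b26⊕b27⊕b28⊕b29⊕b30⊕b31 = 0⊕1⊕1⊕0⊕1⊕1⊕0⊕1⊕0⊕1⊕1⊕0⊕1⊕0⊕1⊕1 = 0
s16: b16⊕b17⊕b18⊕b19⊕b20⊕b21⊕b22⊕b23⊕b24⊕b25⊕b26⊕b27⊕b28⊕b29⊕b30⊕b31 = 1⊕1⊕1⊕1⊕0⊕1⊕0⊕0⊕0⊕1⊕1⊕0⊕1⊕0⊕1⊕1 = 0
Syndrome (s16...s1) = 00001 → position 1.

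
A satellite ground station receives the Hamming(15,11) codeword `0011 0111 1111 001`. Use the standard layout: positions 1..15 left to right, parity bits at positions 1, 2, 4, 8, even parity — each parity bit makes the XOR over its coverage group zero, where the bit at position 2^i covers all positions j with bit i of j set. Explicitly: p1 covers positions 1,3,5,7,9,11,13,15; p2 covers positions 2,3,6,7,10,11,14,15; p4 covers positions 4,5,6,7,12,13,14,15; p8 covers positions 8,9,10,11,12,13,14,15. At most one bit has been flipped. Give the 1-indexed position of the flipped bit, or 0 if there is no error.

5

s1: b1⊕b3⊕b5⊕b7⊕b9⊕b11⊕b13⊕b15 = 0⊕1⊕0⊕1⊕1⊕1⊕0⊕1 = 1
s2: b2⊕b3⊕b6⊕b7⊕b10⊕b11⊕b14⊕b15 = 0⊕1⊕1⊕1⊕1⊕1⊕0⊕1 = 0
s4: b4⊕b5⊕b6⊕b7⊕b12⊕b13⊕b14⊕b15 = 1⊕0⊕1⊕1⊕1⊕0⊕0⊕1 = 1
s8: b8⊕b9⊕b10⊕b11⊕b12⊕b13⊕b14⊕b15 = 1⊕1⊕1⊕1⊕1⊕0⊕0⊕1 = 0
Syndrome (s8...s1) = 0101 → position 5.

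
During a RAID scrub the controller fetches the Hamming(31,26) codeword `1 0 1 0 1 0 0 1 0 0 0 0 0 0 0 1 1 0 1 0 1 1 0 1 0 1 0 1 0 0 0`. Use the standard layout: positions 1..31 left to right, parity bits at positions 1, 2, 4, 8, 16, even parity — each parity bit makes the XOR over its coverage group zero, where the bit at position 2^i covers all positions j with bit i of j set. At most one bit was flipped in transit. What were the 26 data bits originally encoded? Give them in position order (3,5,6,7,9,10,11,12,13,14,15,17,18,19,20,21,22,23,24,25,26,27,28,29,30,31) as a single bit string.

s1: b1⊕b3⊕b5⊕b7⊕b9⊕b11⊕b13⊕b15⊕b17⊕b19⊕b21⊕b23⊕b25⊕b27⊕b29⊕b31 = 1⊕1⊕1⊕0⊕0⊕0⊕0⊕0⊕1⊕1⊕1⊕0⊕0⊕0⊕0⊕0 = 0
s2: b2⊕b3⊕b6⊕b7⊕b10⊕b11⊕b14⊕b15⊕b18⊕b19⊕b22⊕b23⊕b26⊕b27⊕b30⊕b31 = 0⊕1⊕0⊕0⊕0⊕0⊕0⊕0⊕0⊕1⊕1⊕0⊕1⊕0⊕0⊕0 = 0
s4: b4⊕b5⊕b6⊕b7⊕b12⊕b13⊕b14⊕b15⊕b20⊕b21⊕b22⊕b23⊕b28⊕b29⊕b30⊕b31 = 0⊕1⊕0⊕0⊕0⊕0⊕0⊕0⊕0⊕1⊕1⊕0⊕1⊕0⊕0⊕0 = 0
s8: b8⊕b9⊕b10⊕b11⊕b12⊕b13⊕b14⊕b15⊕b24⊕b25⊕b26⊕b27⊕b28⊕b29⊕b30⊕b31 = 1⊕0⊕0⊕0⊕0⊕0⊕0⊕0⊕1⊕0⊕1⊕0⊕1⊕0⊕0⊕0 = 0
s16: b16⊕b17⊕b18⊕b19⊕b20⊕b21⊕b22⊕b23⊕b24⊕b25⊕b26⊕b27⊕b28⊕b29⊕b30⊕b31 = 1⊕1⊕0⊕1⊕0⊕1⊕1⊕0⊕1⊕0⊕1⊕0⊕1⊕0⊕0⊕0 = 0
Syndrome (s16...s1) = 00000 → position 0 (no error).
No correction needed.
Data bits at positions 3,5,6,7,9,10,11,12,13,14,15,17,18,19,20,21,22,23,24,25,26,27,28,29,30,31: 11000000000101011010101000

11000000000101011010101000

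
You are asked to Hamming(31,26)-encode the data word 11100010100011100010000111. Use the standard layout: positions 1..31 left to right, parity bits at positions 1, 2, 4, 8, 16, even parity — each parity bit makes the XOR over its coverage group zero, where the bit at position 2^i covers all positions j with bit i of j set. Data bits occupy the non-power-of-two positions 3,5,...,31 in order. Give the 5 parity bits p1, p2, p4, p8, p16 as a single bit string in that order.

Place data bits at non-power-of-two positions: b3=1, b5=1, b6=1, b7=0, b9=0, b10=0, b11=1, b12=0, b13=1, b14=0, b15=0, b17=0, b18=1, b19=1, b20=1, b21=0, b22=0, b23=0, b24=1, b25=0, b26=0, b27=0, b28=0, b29=1, b30=1, b31=1.
p1 = XOR of data positions {3,5,7,9,11,13,15,17,19,21,23,25,27,29,31} = 1⊕1⊕0⊕0⊕1⊕1⊕0⊕0⊕1⊕0⊕0⊕0⊕0⊕1⊕1 = 1
p2 = XOR of data positions {3,6,7,10,11,14,15,18,19,22,23,26,27,30,31} = 1⊕1⊕0⊕0⊕1⊕0⊕0⊕1⊕1⊕0⊕0⊕0⊕0⊕1⊕1 = 1
p4 = XOR of data positions {5,6,7,12,13,14,15,20,21,22,23,28,29,30,31} = 1⊕1⊕0⊕0⊕1⊕0⊕0⊕1⊕0⊕0⊕0⊕0⊕1⊕1⊕1 = 1
p8 = XOR of data positions {9,10,11,12,13,14,15,24,25,26,27,28,29,30,31} = 0⊕0⊕1⊕0⊕1⊕0⊕0⊕1⊕0⊕0⊕0⊕0⊕1⊕1⊕1 = 0
p16 = XOR of data positions {17,18,19,20,21,22,23,24,25,26,27,28,29,30,31} = 0⊕1⊕1⊕1⊕0⊕0⊕0⊕1⊕0⊕0⊕0⊕0⊕1⊕1⊕1 = 1
Parity bits p1,p2,p4,p8,p16 = 11101

11101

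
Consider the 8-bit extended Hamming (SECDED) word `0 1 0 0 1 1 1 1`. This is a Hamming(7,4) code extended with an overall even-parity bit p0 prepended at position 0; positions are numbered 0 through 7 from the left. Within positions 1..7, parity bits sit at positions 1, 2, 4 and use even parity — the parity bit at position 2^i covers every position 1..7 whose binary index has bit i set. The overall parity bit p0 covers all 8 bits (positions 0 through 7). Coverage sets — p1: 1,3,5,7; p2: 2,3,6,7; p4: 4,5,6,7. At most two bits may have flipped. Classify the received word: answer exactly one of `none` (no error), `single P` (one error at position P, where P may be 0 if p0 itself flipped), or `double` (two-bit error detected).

single 1

s1: b1⊕b3⊕b5⊕b7 = 1⊕0⊕1⊕1 = 1
s2: b2⊕b3⊕b6⊕b7 = 0⊕0⊕1⊕1 = 0
s4: b4⊕b5⊕b6⊕b7 = 1⊕1⊕1⊕1 = 0
Syndrome (s4...s1) = 001 → position 1.
Overall parity (XOR of all 8 bits, including p0): 0⊕1⊕0⊕0⊕1⊕1⊕1⊕1 = 1
Overall=1, syndrome position=1 → single-bit error at position 1.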